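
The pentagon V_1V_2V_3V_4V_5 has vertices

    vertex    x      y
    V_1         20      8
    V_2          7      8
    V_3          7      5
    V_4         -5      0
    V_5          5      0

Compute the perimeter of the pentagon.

56

|V_1V_2| = √((-13)² + (0)²) = √169 = 13
|V_2V_3| = √((0)² + (-3)²) = √9 = 3
|V_3V_4| = √((-12)² + (-5)²) = √169 = 13
|V_4V_5| = √((10)² + (0)²) = √100 = 10
|V_5V_1| = √((15)² + (8)²) = √289 = 17
Perimeter = 13 + 3 + 13 + 10 + 17 = 56.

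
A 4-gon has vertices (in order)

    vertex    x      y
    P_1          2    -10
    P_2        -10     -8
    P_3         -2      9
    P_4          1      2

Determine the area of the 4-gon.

124.5

Apply the shoelace formula: 2A = Σ (x_i·y_{i+1} − x_{i+1}·y_i), indices taken mod 4.
P_1→P_2: (2)(-8) − (-10)(-10) = -116
P_2→P_3: (-10)(9) − (-2)(-8) = -106
P_3→P_4: (-2)(2) − (1)(9) = -13
P_4→P_1: (1)(-10) − (2)(2) = -14
Σ = -249
Area = |Σ|/2 = 124.5.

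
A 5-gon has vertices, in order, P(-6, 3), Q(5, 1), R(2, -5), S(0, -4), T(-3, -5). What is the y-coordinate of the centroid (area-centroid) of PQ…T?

Apply the shoelace formula. First the cross-terms c_i = x_i·y_{i+1} − x_{i+1}·y_i:
  -21, -27, -8, -12, -39  ⇒  2A = -107, A = -53.5.
Then Σ (y_i + y_{i+1})·c_i = 282, so ȳ = 282 / (6·(-53.5)) = -94/107.

-94/107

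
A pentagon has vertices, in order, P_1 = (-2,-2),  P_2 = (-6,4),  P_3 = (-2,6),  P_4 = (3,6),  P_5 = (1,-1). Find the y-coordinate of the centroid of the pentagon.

713/273

Apply the shoelace (surveyor's) formula. First the cross-terms c_i = x_i·y_{i+1} − x_{i+1}·y_i:
  -20, -28, -30, -9, -4  ⇒  2A = -91, A = -45.5.
Then Σ (y_i + y_{i+1})·c_i = -713, so ȳ = -713 / (6·(-45.5)) = 713/273.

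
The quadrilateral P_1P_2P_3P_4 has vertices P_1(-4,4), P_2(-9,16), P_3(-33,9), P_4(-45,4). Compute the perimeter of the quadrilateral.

92

|P_1P_2| = √((-5)² + (12)²) = √169 = 13
|P_2P_3| = √((-24)² + (-7)²) = √625 = 25
|P_3P_4| = √((-12)² + (-5)²) = √169 = 13
|P_4P_1| = √((41)² + (0)²) = √1681 = 41
Perimeter = 13 + 25 + 13 + 41 = 92.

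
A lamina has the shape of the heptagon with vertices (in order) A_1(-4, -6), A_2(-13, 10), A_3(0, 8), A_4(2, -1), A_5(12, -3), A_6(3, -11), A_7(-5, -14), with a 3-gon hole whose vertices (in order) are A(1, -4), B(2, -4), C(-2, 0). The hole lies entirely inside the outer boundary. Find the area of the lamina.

237

Outer boundary:
Apply the shoelace formula: 2A = Σ (x_i·y_{i+1} − x_{i+1}·y_i), indices taken mod 7.
Σ = (-118) + (-104) + (-16) + (6) + (-123) + (-97) + (-26) = -478
Area = |Σ|/2 = 239.
Hole:
Apply Gauss's area formula: 2A = Σ (x_i·y_{i+1} − x_{i+1}·y_i), indices taken mod 3.
Σ = (4) + (-8) + (8) = 4
Area = |Σ|/2 = 2.
Net area = 239 − 2 = 237.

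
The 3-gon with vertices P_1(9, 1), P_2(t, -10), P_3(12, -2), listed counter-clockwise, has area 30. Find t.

0

The doubled signed area Σ (x_i y_{i+1} − x_{i+1} y_i) is linear in t.
With t=0 it equals 60; the coefficient of t is -3 (from the two edges through P_2).
So -3·t + 60 = 2·30 = 60 ⇒ t = 0.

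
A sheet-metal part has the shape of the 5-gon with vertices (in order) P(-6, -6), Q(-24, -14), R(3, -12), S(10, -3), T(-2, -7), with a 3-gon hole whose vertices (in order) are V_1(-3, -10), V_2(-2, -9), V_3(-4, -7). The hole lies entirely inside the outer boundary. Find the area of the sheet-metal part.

Outer boundary:
Apply the shoelace (surveyor's) formula: 2A = Σ (x_i·y_{i+1} − x_{i+1}·y_i), indices taken mod 5.
Cross-terms: -60, 330, 111, -76, -30  ⇒  Σ = 275
Area = |Σ|/2 = 137.5.
Hole:
Cross-terms: 7, -22, 19  ⇒  Σ = 4
Area = |Σ|/2 = 2.
Net area = 137.5 − 2 = 135.5.

135.5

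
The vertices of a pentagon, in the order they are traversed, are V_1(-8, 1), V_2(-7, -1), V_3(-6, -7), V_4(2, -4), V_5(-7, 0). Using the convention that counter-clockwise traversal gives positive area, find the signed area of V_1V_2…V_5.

Apply the surveyor's formula: 2A = Σ (x_i·y_{i+1} − x_{i+1}·y_i), indices taken mod 5.
V_1→V_2: (-8)(-1) − (-7)(1) = 15
V_2→V_3: (-7)(-7) − (-6)(-1) = 43
V_3→V_4: (-6)(-4) − (2)(-7) = 38
V_4→V_5: (2)(0) − (-7)(-4) = -28
V_5→V_1: (-7)(1) − (-8)(0) = -7
Σ = 61
Signed area = Σ/2 = 30.5 (positive ⇒ counter-clockwise traversal).

30.5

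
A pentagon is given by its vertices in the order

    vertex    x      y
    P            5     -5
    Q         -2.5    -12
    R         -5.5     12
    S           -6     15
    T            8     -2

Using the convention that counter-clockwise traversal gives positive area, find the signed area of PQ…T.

-158.5

Σ = (-72.5) + (-96) + (-10.5) + (-108) + (-30) = -317
Signed area = Σ/2 = -158.5 (negative ⇒ clockwise traversal).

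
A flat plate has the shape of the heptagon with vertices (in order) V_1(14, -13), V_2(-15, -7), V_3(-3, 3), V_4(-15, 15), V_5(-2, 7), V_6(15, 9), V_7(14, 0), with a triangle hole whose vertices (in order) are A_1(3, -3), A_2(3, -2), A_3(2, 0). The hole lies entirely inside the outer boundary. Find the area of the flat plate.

432

Outer boundary:
Apply the shoelace (surveyor's) formula: 2A = Σ (x_i·y_{i+1} − x_{i+1}·y_i), indices taken mod 7.
Σ = (-293) + (-66) + (0) + (-75) + (-123) + (-126) + (-182) = -865
Area = |Σ|/2 = 432.5.
Hole:
Apply Gauss's area formula: 2A = Σ (x_i·y_{i+1} − x_{i+1}·y_i), indices taken mod 3.
Σ = (3) + (4) + (-6) = 1
Area = |Σ|/2 = 0.5.
Net area = 432.5 − 0.5 = 432.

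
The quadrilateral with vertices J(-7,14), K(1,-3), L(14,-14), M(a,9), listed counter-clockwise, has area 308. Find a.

14

The doubled signed area Σ (x_i y_{i+1} − x_{i+1} y_i) is linear in a.
With a=0 it equals 224; the coefficient of a is 28 (from the two edges through M).
So 28·a + 224 = 2·308 = 616 ⇒ a = 14.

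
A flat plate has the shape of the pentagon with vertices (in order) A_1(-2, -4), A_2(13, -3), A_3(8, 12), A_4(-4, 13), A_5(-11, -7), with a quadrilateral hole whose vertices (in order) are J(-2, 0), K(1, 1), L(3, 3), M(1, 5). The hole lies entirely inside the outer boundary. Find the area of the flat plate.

Outer boundary:
Apply the surveyor's formula: 2A = Σ (x_i·y_{i+1} − x_{i+1}·y_i), indices taken mod 5.
A_1→A_2: (-2)(-3) − (13)(-4) = 58
A_2→A_3: (13)(12) − (8)(-3) = 180
A_3→A_4: (8)(13) − (-4)(12) = 152
A_4→A_5: (-4)(-7) − (-11)(13) = 171
A_5→A_1: (-11)(-4) − (-2)(-7) = 30
Σ = 591
Area = |Σ|/2 = 295.5.
Hole:
Apply the shoelace formula: 2A = Σ (x_i·y_{i+1} − x_{i+1}·y_i), indices taken mod 4.
Σ = (-2) + (0) + (12) + (10) = 20
Area = |Σ|/2 = 10.
Net area = 295.5 − 10 = 285.5.

285.5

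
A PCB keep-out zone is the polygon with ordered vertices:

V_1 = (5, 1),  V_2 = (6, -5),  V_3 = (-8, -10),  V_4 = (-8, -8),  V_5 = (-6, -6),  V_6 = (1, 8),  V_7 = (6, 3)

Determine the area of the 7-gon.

Apply the shoelace (surveyor's) formula: 2A = Σ (x_i·y_{i+1} − x_{i+1}·y_i), indices taken mod 7.
Σ = (-31) + (-100) + (-16) + (0) + (-42) + (-45) + (-9) = -243
Area = |Σ|/2 = 121.5.

121.5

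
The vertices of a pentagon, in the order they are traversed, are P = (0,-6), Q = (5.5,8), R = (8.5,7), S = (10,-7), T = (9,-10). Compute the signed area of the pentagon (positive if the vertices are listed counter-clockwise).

-108.5

Σ = (33) + (-29.5) + (-129.5) + (-37) + (-54) = -217
Signed area = Σ/2 = -108.5 (negative ⇒ clockwise traversal).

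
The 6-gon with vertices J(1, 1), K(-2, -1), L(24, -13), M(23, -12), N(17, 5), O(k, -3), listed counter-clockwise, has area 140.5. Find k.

13

The doubled signed area Σ (x_i y_{i+1} − x_{i+1} y_i) is linear in k.
With k=0 it equals 333; the coefficient of k is -4 (from the two edges through O).
So -4·k + 333 = 2·140.5 = 281 ⇒ k = 13.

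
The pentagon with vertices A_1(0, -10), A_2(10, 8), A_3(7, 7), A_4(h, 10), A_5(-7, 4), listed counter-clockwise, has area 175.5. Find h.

-9

Write out the shoelace sum; only the two edges meeting at A_4 involve h:
2·Area = [(7·10 − h·7) + (h·4 − (-7)·10)] + 184
       = -3·h + 324 = 351
⇒ h = -9.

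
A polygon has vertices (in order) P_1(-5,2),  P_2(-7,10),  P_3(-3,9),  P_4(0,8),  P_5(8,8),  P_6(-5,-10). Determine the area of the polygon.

128.5

Apply the shoelace (surveyor's) formula: 2A = Σ (x_i·y_{i+1} − x_{i+1}·y_i), indices taken mod 6.
Σ = (-36) + (-33) + (-24) + (-64) + (-40) + (-60) = -257
Area = |Σ|/2 = 128.5.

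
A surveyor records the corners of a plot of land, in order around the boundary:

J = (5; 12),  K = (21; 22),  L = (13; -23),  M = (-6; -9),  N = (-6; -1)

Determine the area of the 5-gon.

640.5

J→K: (5)(22) − (21)(12) = -142
K→L: (21)(-23) − (13)(22) = -769
L→M: (13)(-9) − (-6)(-23) = -255
M→N: (-6)(-1) − (-6)(-9) = -48
N→J: (-6)(12) − (5)(-1) = -67
Σ = -1281
Area = |Σ|/2 = 640.5.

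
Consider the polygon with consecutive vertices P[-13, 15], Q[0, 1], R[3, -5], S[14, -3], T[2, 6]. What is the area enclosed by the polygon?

Apply Gauss's area formula: 2A = Σ (x_i·y_{i+1} − x_{i+1}·y_i), indices taken mod 5.
Σ = (-13) + (-3) + (61) + (90) + (108) = 243
Area = |Σ|/2 = 121.5.

121.5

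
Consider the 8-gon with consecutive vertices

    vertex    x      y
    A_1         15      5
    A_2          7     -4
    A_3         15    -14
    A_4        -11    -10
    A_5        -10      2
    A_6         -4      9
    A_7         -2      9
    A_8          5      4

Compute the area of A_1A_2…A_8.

Apply the surveyor's formula: 2A = Σ (x_i·y_{i+1} − x_{i+1}·y_i), indices taken mod 8.
Σ = (-95) + (-38) + (-304) + (-122) + (-82) + (-18) + (-53) + (-35) = -747
Area = |Σ|/2 = 373.5.

373.5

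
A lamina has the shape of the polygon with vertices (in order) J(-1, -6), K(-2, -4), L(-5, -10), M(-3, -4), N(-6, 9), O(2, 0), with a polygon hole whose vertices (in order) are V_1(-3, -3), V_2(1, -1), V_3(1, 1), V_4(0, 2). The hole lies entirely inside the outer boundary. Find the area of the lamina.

Outer boundary:
Σ = (-8) + (0) + (-10) + (-51) + (-18) + (-12) = -99
Area = |Σ|/2 = 49.5.
Hole:
Σ = (6) + (2) + (2) + (6) = 16
Area = |Σ|/2 = 8.
Net area = 49.5 − 8 = 41.5.

41.5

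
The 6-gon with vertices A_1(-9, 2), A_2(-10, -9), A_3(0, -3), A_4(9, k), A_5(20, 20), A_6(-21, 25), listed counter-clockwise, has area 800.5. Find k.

Write out the shoelace sum; only the two edges meeting at A_4 involve k:
2·Area = [(0·k − 9·(-3)) + (9·20 − 20·k)] + 1234
       = -20·k + 1441 = 1601
⇒ k = -8.

-8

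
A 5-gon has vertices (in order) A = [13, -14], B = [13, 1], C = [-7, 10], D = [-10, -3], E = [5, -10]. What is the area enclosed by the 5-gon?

314

Apply the surveyor's formula: 2A = Σ (x_i·y_{i+1} − x_{i+1}·y_i), indices taken mod 5.
Σ = (195) + (137) + (121) + (115) + (60) = 628
Area = |Σ|/2 = 314.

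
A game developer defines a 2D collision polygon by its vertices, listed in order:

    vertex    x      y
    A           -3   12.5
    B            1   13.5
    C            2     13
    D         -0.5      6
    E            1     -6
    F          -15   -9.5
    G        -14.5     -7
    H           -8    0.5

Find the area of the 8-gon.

Cross-terms: -53, -14, 18.5, -3, -99.5, -32.75, -63.25, -98.5  ⇒  Σ = -345.5
Area = |Σ|/2 = 172.75.

172.75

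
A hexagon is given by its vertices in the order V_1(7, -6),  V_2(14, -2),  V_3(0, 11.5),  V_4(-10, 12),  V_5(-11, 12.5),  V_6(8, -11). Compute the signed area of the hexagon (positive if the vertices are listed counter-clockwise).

201.5

Apply Gauss's area formula: 2A = Σ (x_i·y_{i+1} − x_{i+1}·y_i), indices taken mod 6.
Σ = (70) + (161) + (115) + (7) + (21) + (29) = 403
Signed area = Σ/2 = 201.5 (positive ⇒ counter-clockwise traversal).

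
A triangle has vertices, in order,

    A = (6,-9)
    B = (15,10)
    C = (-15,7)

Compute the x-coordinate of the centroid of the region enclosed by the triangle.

2

Apply the shoelace (surveyor's) formula. First the cross-terms c_i = x_i·y_{i+1} − x_{i+1}·y_i:
  195, 255, 93  ⇒  2A = 543, A = 271.5.
Then Σ (x_i + x_{i+1})·c_i = 3258, so x̄ = 3258 / (6·271.5) = 2.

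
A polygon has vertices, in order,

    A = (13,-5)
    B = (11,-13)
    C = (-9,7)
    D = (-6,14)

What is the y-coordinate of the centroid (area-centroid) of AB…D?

28/39

Apply Gauss's area formula. First the cross-terms c_i = x_i·y_{i+1} − x_{i+1}·y_i:
  -114, -40, -84, -152  ⇒  2A = -390, A = -195.
Then Σ (y_i + y_{i+1})·c_i = -840, so ȳ = -840 / (6·(-195)) = 28/39.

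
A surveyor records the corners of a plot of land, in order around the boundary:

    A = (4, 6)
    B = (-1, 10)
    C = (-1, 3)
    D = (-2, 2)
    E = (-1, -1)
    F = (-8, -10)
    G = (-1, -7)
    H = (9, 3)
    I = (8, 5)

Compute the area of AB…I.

109

A→B: (4)(10) − (-1)(6) = 46
B→C: (-1)(3) − (-1)(10) = 7
C→D: (-1)(2) − (-2)(3) = 4
D→E: (-2)(-1) − (-1)(2) = 4
E→F: (-1)(-10) − (-8)(-1) = 2
F→G: (-8)(-7) − (-1)(-10) = 46
G→H: (-1)(3) − (9)(-7) = 60
H→I: (9)(5) − (8)(3) = 21
I→A: (8)(6) − (4)(5) = 28
Σ = 218
Area = |Σ|/2 = 109.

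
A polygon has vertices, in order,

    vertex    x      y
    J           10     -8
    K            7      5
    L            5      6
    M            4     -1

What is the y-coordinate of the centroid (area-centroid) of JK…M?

-13/36

Apply the shoelace formula. First the cross-terms c_i = x_i·y_{i+1} − x_{i+1}·y_i:
  106, 17, -29, -22  ⇒  2A = 72, A = 36.
Then Σ (y_i + y_{i+1})·c_i = -78, so ȳ = -78 / (6·36) = -13/36.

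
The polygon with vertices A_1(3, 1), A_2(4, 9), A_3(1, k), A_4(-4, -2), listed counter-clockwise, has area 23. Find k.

The doubled signed area Σ (x_i y_{i+1} − x_{i+1} y_i) is linear in k.
With k=0 it equals 14; the coefficient of k is 8 (from the two edges through A_3).
So 8·k + 14 = 2·23 = 46 ⇒ k = 4.

4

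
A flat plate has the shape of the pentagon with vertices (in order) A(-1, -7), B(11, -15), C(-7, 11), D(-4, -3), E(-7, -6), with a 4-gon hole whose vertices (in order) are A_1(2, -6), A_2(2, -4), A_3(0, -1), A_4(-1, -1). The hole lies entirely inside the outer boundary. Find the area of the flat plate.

Outer boundary:
Apply the shoelace formula: 2A = Σ (x_i·y_{i+1} − x_{i+1}·y_i), indices taken mod 5.
Cross-terms: 92, 16, 65, 3, 43  ⇒  Σ = 219
Area = |Σ|/2 = 109.5.
Hole:
Apply the shoelace (surveyor's) formula: 2A = Σ (x_i·y_{i+1} − x_{i+1}·y_i), indices taken mod 4.
Σ = (4) + (-2) + (-1) + (8) = 9
Area = |Σ|/2 = 4.5.
Net area = 109.5 − 4.5 = 105.

105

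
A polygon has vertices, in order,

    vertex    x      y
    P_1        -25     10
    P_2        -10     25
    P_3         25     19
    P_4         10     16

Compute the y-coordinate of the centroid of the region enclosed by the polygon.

251/14

Apply the shoelace (surveyor's) formula. First the cross-terms c_i = x_i·y_{i+1} − x_{i+1}·y_i:
  -525, -815, 210, 500  ⇒  2A = -630, A = -315.
Then Σ (y_i + y_{i+1})·c_i = -33885, so ȳ = -33885 / (6·(-315)) = 251/14.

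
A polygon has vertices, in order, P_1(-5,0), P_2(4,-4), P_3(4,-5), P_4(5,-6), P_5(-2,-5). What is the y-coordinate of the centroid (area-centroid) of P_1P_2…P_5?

Apply Gauss's area formula. First the cross-terms c_i = x_i·y_{i+1} − x_{i+1}·y_i:
  20, -4, 1, -37, -25  ⇒  2A = -45, A = -22.5.
Then Σ (y_i + y_{i+1})·c_i = 477, so ȳ = 477 / (6·(-22.5)) = -53/15.

-53/15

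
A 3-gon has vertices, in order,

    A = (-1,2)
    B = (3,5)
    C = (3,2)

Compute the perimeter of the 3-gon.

|AB| = √((4)² + (3)²) = √25 = 5
|BC| = √((0)² + (-3)²) = √9 = 3
|CA| = √((-4)² + (0)²) = √16 = 4
Perimeter = 5 + 3 + 4 = 12.

12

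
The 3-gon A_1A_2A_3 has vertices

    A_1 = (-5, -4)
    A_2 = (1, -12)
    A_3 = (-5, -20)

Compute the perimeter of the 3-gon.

|A_1A_2| = √((6)² + (-8)²) = √100 = 10
|A_2A_3| = √((-6)² + (-8)²) = √100 = 10
|A_3A_1| = √((0)² + (16)²) = √256 = 16
Perimeter = 10 + 10 + 16 = 36.

36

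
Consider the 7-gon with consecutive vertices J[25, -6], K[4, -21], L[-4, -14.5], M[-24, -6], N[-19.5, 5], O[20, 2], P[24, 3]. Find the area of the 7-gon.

775

Σ = (-501) + (-142) + (-324) + (-237) + (-139) + (12) + (-219) = -1550
Area = |Σ|/2 = 775.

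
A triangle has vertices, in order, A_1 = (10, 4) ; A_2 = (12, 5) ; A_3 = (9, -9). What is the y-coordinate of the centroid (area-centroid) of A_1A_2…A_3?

0

Apply the surveyor's formula. First the cross-terms c_i = x_i·y_{i+1} − x_{i+1}·y_i:
  2, -153, 126  ⇒  2A = -25, A = -12.5.
Then Σ (y_i + y_{i+1})·c_i = 0, so ȳ = 0 / (6·(-12.5)) = 0.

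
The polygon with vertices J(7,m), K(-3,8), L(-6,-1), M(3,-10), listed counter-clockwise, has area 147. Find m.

9

The doubled signed area Σ (x_i y_{i+1} − x_{i+1} y_i) is linear in m.
With m=0 it equals 240; the coefficient of m is 6 (from the two edges through J).
So 6·m + 240 = 2·147 = 294 ⇒ m = 9.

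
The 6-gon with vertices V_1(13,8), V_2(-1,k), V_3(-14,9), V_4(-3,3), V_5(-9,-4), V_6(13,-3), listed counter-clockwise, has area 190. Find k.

5

Write out the shoelace sum; only the two edges meeting at V_2 involve k:
2·Area = [(13·k − (-1)·8) + ((-1)·9 − (-14)·k)] + 246
       = 27·k + 245 = 380
⇒ k = 5.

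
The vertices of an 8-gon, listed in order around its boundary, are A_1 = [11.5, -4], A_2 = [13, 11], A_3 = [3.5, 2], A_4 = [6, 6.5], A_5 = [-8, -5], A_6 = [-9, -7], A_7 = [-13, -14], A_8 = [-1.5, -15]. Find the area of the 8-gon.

298.625

Apply the surveyor's formula: 2A = Σ (x_i·y_{i+1} − x_{i+1}·y_i), indices taken mod 8.
A_1→A_2: (11.5)(11) − (13)(-4) = 178.5
A_2→A_3: (13)(2) − (3.5)(11) = -12.5
A_3→A_4: (3.5)(6.5) − (6)(2) = 10.75
A_4→A_5: (6)(-5) − (-8)(6.5) = 22
A_5→A_6: (-8)(-7) − (-9)(-5) = 11
A_6→A_7: (-9)(-14) − (-13)(-7) = 35
A_7→A_8: (-13)(-15) − (-1.5)(-14) = 174
A_8→A_1: (-1.5)(-4) − (11.5)(-15) = 178.5
Σ = 597.25
Area = |Σ|/2 = 298.625.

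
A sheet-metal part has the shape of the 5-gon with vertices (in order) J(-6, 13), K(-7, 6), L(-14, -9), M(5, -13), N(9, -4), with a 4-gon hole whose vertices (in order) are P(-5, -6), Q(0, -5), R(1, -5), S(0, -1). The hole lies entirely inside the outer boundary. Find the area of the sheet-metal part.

Outer boundary:
Σ = (55) + (147) + (227) + (97) + (93) = 619
Area = |Σ|/2 = 309.5.
Hole:
Apply the shoelace formula: 2A = Σ (x_i·y_{i+1} − x_{i+1}·y_i), indices taken mod 4.
Cross-terms: 25, 5, -1, -5  ⇒  Σ = 24
Area = |Σ|/2 = 12.
Net area = 309.5 − 12 = 297.5.

297.5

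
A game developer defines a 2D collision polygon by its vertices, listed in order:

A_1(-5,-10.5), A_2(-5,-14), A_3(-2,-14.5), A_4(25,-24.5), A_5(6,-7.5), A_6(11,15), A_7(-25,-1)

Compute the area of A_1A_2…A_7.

613.5

Apply the shoelace formula: 2A = Σ (x_i·y_{i+1} − x_{i+1}·y_i), indices taken mod 7.
A_1→A_2: (-5)(-14) − (-5)(-10.5) = 17.5
A_2→A_3: (-5)(-14.5) − (-2)(-14) = 44.5
A_3→A_4: (-2)(-24.5) − (25)(-14.5) = 411.5
A_4→A_5: (25)(-7.5) − (6)(-24.5) = -40.5
A_5→A_6: (6)(15) − (11)(-7.5) = 172.5
A_6→A_7: (11)(-1) − (-25)(15) = 364
A_7→A_1: (-25)(-10.5) − (-5)(-1) = 257.5
Σ = 1227
Area = |Σ|/2 = 613.5.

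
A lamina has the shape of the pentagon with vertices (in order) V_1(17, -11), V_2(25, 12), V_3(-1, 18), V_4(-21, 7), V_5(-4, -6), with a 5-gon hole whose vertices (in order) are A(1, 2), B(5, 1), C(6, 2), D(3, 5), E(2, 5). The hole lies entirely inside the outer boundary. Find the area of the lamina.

794.5

Outer boundary:
Apply the shoelace (surveyor's) formula: 2A = Σ (x_i·y_{i+1} − x_{i+1}·y_i), indices taken mod 5.
Σ = (479) + (462) + (371) + (154) + (146) = 1612
Area = |Σ|/2 = 806.
Hole:
Apply the shoelace (surveyor's) formula: 2A = Σ (x_i·y_{i+1} − x_{i+1}·y_i), indices taken mod 5.
Cross-terms: -9, 4, 24, 5, -1  ⇒  Σ = 23
Area = |Σ|/2 = 11.5.
Net area = 806 − 11.5 = 794.5.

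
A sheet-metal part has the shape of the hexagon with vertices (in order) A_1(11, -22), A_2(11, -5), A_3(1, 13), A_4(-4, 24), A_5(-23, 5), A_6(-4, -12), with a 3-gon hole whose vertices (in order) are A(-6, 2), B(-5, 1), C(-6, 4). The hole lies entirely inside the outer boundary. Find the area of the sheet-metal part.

728.5

Outer boundary:
A_1→A_2: (11)(-5) − (11)(-22) = 187
A_2→A_3: (11)(13) − (1)(-5) = 148
A_3→A_4: (1)(24) − (-4)(13) = 76
A_4→A_5: (-4)(5) − (-23)(24) = 532
A_5→A_6: (-23)(-12) − (-4)(5) = 296
A_6→A_1: (-4)(-22) − (11)(-12) = 220
Σ = 1459
Area = |Σ|/2 = 729.5.
Hole:
Σ = (4) + (-14) + (12) = 2
Area = |Σ|/2 = 1.
Net area = 729.5 − 1 = 728.5.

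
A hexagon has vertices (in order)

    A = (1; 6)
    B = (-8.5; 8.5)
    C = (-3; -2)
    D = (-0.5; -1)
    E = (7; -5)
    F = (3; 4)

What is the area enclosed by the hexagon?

A→B: (1)(8.5) − (-8.5)(6) = 59.5
B→C: (-8.5)(-2) − (-3)(8.5) = 42.5
C→D: (-3)(-1) − (-0.5)(-2) = 2
D→E: (-0.5)(-5) − (7)(-1) = 9.5
E→F: (7)(4) − (3)(-5) = 43
F→A: (3)(6) − (1)(4) = 14
Σ = 170.5
Area = |Σ|/2 = 85.25.

85.25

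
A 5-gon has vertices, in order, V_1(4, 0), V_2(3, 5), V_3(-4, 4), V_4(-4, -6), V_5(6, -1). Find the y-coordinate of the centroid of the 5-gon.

Apply Gauss's area formula. First the cross-terms c_i = x_i·y_{i+1} − x_{i+1}·y_i:
  20, 32, 40, 40, 4  ⇒  2A = 136, A = 68.
Then Σ (y_i + y_{i+1})·c_i = 24, so ȳ = 24 / (6·68) = 1/17.

1/17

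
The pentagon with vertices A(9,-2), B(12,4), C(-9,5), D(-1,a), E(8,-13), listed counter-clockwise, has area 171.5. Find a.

-4

The doubled signed area Σ (x_i y_{i+1} − x_{i+1} y_i) is linear in a.
With a=0 it equals 275; the coefficient of a is -17 (from the two edges through D).
So -17·a + 275 = 2·171.5 = 343 ⇒ a = -4.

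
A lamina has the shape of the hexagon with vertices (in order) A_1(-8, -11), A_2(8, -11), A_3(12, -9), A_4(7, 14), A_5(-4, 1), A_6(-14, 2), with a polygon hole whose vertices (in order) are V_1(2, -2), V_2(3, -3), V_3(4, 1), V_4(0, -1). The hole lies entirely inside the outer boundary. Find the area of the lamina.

346.5

Outer boundary:
Σ = (176) + (60) + (231) + (63) + (6) + (170) = 706
Area = |Σ|/2 = 353.
Hole:
Apply Gauss's area formula: 2A = Σ (x_i·y_{i+1} − x_{i+1}·y_i), indices taken mod 4.
Σ = (0) + (15) + (-4) + (2) = 13
Area = |Σ|/2 = 6.5.
Net area = 353 − 6.5 = 346.5.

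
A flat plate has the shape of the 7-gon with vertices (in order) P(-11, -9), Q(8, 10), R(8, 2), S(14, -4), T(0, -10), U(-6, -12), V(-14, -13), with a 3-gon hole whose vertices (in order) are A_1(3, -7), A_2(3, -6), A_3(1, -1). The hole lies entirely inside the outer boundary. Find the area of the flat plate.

Outer boundary:
Apply the surveyor's formula: 2A = Σ (x_i·y_{i+1} − x_{i+1}·y_i), indices taken mod 7.
Σ = (-38) + (-64) + (-60) + (-140) + (-60) + (-90) + (-17) = -469
Area = |Σ|/2 = 234.5.
Hole:
Σ = (3) + (3) + (-4) = 2
Area = |Σ|/2 = 1.
Net area = 234.5 − 1 = 233.5.

233.5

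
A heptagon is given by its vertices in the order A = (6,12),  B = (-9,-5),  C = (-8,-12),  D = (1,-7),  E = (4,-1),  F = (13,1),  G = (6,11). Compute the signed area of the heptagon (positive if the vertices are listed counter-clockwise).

Apply the surveyor's formula: 2A = Σ (x_i·y_{i+1} − x_{i+1}·y_i), indices taken mod 7.
Cross-terms: 78, 68, 68, 27, 17, 137, 6  ⇒  Σ = 401
Signed area = Σ/2 = 200.5 (positive ⇒ counter-clockwise traversal).

200.5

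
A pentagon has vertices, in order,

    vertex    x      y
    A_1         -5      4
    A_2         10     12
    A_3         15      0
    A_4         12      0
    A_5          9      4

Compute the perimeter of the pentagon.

|A_1A_2| = √((15)² + (8)²) = √289 = 17
|A_2A_3| = √((5)² + (-12)²) = √169 = 13
|A_3A_4| = √((-3)² + (0)²) = √9 = 3
|A_4A_5| = √((-3)² + (4)²) = √25 = 5
|A_5A_1| = √((-14)² + (0)²) = √196 = 14
Perimeter = 17 + 13 + 3 + 5 + 14 = 52.

52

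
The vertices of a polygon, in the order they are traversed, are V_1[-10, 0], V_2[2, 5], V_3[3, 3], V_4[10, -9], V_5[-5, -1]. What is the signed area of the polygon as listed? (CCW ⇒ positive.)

-90.5

Apply Gauss's area formula: 2A = Σ (x_i·y_{i+1} − x_{i+1}·y_i), indices taken mod 5.
Σ = (-50) + (-9) + (-57) + (-55) + (-10) = -181
Signed area = Σ/2 = -90.5 (negative ⇒ clockwise traversal).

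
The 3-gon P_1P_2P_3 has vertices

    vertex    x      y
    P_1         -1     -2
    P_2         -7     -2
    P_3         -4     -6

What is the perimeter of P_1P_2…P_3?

|P_1P_2| = √((-6)² + (0)²) = √36 = 6
|P_2P_3| = √((3)² + (-4)²) = √25 = 5
|P_3P_1| = √((3)² + (4)²) = √25 = 5
Perimeter = 6 + 5 + 5 = 16.

16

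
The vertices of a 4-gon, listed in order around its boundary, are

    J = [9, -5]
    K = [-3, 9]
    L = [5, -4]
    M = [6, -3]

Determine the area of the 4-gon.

19.5

J→K: (9)(9) − (-3)(-5) = 66
K→L: (-3)(-4) − (5)(9) = -33
L→M: (5)(-3) − (6)(-4) = 9
M→J: (6)(-5) − (9)(-3) = -3
Σ = 39
Area = |Σ|/2 = 19.5.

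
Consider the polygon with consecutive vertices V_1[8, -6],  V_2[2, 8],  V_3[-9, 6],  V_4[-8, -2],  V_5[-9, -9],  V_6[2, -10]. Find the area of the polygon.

228

Apply the surveyor's formula: 2A = Σ (x_i·y_{i+1} − x_{i+1}·y_i), indices taken mod 6.
Cross-terms: 76, 84, 66, 54, 108, 68  ⇒  Σ = 456
Area = |Σ|/2 = 228.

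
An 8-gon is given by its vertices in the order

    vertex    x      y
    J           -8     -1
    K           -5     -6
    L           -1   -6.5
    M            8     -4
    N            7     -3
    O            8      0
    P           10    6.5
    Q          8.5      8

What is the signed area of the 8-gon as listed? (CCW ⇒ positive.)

Apply the surveyor's formula: 2A = Σ (x_i·y_{i+1} − x_{i+1}·y_i), indices taken mod 8.
Σ = (43) + (26.5) + (56) + (4) + (24) + (52) + (24.75) + (55.5) = 285.75
Signed area = Σ/2 = 142.875 (positive ⇒ counter-clockwise traversal).

142.875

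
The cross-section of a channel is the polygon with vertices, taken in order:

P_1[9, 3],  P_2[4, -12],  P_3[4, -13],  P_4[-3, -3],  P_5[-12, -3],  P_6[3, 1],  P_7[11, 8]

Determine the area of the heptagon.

P_1→P_2: (9)(-12) − (4)(3) = -120
P_2→P_3: (4)(-13) − (4)(-12) = -4
P_3→P_4: (4)(-3) − (-3)(-13) = -51
P_4→P_5: (-3)(-3) − (-12)(-3) = -27
P_5→P_6: (-12)(1) − (3)(-3) = -3
P_6→P_7: (3)(8) − (11)(1) = 13
P_7→P_1: (11)(3) − (9)(8) = -39
Σ = -231
Area = |Σ|/2 = 115.5.

115.5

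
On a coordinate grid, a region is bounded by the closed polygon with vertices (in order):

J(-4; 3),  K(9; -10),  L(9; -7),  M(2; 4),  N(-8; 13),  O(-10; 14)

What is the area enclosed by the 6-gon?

Apply the shoelace formula: 2A = Σ (x_i·y_{i+1} − x_{i+1}·y_i), indices taken mod 6.
J→K: (-4)(-10) − (9)(3) = 13
K→L: (9)(-7) − (9)(-10) = 27
L→M: (9)(4) − (2)(-7) = 50
M→N: (2)(13) − (-8)(4) = 58
N→O: (-8)(14) − (-10)(13) = 18
O→J: (-10)(3) − (-4)(14) = 26
Σ = 192
Area = |Σ|/2 = 96.

96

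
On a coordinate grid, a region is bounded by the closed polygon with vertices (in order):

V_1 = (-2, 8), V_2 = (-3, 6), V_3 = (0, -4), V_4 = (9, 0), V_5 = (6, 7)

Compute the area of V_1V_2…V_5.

92.5

V_1→V_2: (-2)(6) − (-3)(8) = 12
V_2→V_3: (-3)(-4) − (0)(6) = 12
V_3→V_4: (0)(0) − (9)(-4) = 36
V_4→V_5: (9)(7) − (6)(0) = 63
V_5→V_1: (6)(8) − (-2)(7) = 62
Σ = 185
Area = |Σ|/2 = 92.5.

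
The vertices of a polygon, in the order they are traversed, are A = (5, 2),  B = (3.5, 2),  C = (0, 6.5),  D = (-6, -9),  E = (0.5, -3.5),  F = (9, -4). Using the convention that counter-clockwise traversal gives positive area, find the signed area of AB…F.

78.875

Σ = (3) + (22.75) + (39) + (25.5) + (29.5) + (38) = 157.75
Signed area = Σ/2 = 78.875 (positive ⇒ counter-clockwise traversal).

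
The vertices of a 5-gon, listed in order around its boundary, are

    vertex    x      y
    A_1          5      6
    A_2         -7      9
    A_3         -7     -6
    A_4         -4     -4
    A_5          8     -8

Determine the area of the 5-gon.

Apply the shoelace formula: 2A = Σ (x_i·y_{i+1} − x_{i+1}·y_i), indices taken mod 5.
A_1→A_2: (5)(9) − (-7)(6) = 87
A_2→A_3: (-7)(-6) − (-7)(9) = 105
A_3→A_4: (-7)(-4) − (-4)(-6) = 4
A_4→A_5: (-4)(-8) − (8)(-4) = 64
A_5→A_1: (8)(6) − (5)(-8) = 88
Σ = 348
Area = |Σ|/2 = 174.

174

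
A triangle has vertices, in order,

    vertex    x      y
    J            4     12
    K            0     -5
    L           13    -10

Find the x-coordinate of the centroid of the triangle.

Apply the surveyor's formula. First the cross-terms c_i = x_i·y_{i+1} − x_{i+1}·y_i:
  -20, 65, 196  ⇒  2A = 241, A = 120.5.
Then Σ (x_i + x_{i+1})·c_i = 4097, so x̄ = 4097 / (6·120.5) = 17/3.

17/3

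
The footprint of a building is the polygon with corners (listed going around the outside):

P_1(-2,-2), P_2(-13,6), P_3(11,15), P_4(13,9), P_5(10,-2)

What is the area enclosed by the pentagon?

267.5

Cross-terms: -38, -261, -96, -116, -24  ⇒  Σ = -535
Area = |Σ|/2 = 267.5.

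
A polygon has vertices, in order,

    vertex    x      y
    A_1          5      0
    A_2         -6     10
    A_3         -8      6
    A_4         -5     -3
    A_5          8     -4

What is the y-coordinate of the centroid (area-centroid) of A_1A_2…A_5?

Apply the shoelace (surveyor's) formula. First the cross-terms c_i = x_i·y_{i+1} − x_{i+1}·y_i:
  50, 44, 54, 44, 20  ⇒  2A = 212, A = 106.
Then Σ (y_i + y_{i+1})·c_i = 978, so ȳ = 978 / (6·106) = 163/106.

163/106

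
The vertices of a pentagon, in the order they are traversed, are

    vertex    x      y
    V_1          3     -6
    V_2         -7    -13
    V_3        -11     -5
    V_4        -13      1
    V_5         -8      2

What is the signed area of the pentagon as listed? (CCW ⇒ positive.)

Apply Gauss's area formula: 2A = Σ (x_i·y_{i+1} − x_{i+1}·y_i), indices taken mod 5.
Σ = (-81) + (-108) + (-76) + (-18) + (42) = -241
Signed area = Σ/2 = -120.5 (negative ⇒ clockwise traversal).

-120.5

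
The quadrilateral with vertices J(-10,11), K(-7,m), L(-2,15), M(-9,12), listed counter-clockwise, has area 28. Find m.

Write out the shoelace sum; only the two edges meeting at K involve m:
2·Area = [((-10)·m − (-7)·11) + ((-7)·15 − (-2)·m)] + 132
       = -8·m + 104 = 56
⇒ m = 6.

6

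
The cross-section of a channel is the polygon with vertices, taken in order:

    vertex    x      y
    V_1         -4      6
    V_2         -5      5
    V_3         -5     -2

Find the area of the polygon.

3.5

Σ = (10) + (35) + (-38) = 7
Area = |Σ|/2 = 3.5.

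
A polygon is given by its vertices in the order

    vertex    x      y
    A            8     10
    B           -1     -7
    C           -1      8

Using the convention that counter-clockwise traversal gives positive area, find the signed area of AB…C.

-67.5

Cross-terms: -46, -15, -74  ⇒  Σ = -135
Signed area = Σ/2 = -67.5 (negative ⇒ clockwise traversal).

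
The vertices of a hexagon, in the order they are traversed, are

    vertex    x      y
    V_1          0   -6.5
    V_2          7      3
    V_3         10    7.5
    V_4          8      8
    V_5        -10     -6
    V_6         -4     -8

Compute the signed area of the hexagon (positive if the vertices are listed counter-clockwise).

V_1→V_2: (0)(3) − (7)(-6.5) = 45.5
V_2→V_3: (7)(7.5) − (10)(3) = 22.5
V_3→V_4: (10)(8) − (8)(7.5) = 20
V_4→V_5: (8)(-6) − (-10)(8) = 32
V_5→V_6: (-10)(-8) − (-4)(-6) = 56
V_6→V_1: (-4)(-6.5) − (0)(-8) = 26
Σ = 202
Signed area = Σ/2 = 101 (positive ⇒ counter-clockwise traversal).

101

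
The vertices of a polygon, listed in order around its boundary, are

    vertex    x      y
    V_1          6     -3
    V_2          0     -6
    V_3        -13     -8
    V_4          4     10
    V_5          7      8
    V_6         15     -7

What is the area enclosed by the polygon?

Apply the shoelace formula: 2A = Σ (x_i·y_{i+1} − x_{i+1}·y_i), indices taken mod 6.
V_1→V_2: (6)(-6) − (0)(-3) = -36
V_2→V_3: (0)(-8) − (-13)(-6) = -78
V_3→V_4: (-13)(10) − (4)(-8) = -98
V_4→V_5: (4)(8) − (7)(10) = -38
V_5→V_6: (7)(-7) − (15)(8) = -169
V_6→V_1: (15)(-3) − (6)(-7) = -3
Σ = -422
Area = |Σ|/2 = 211.

211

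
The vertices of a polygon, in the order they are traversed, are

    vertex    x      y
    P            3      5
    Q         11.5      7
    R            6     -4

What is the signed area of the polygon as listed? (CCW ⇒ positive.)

Cross-terms: -36.5, -88, 42  ⇒  Σ = -82.5
Signed area = Σ/2 = -41.25 (negative ⇒ clockwise traversal).

-41.25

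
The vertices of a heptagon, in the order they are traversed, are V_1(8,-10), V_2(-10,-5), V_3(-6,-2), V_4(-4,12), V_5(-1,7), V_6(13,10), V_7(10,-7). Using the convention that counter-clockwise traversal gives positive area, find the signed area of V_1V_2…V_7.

Σ = (-140) + (-10) + (-80) + (-16) + (-101) + (-191) + (-44) = -582
Signed area = Σ/2 = -291 (negative ⇒ clockwise traversal).

-291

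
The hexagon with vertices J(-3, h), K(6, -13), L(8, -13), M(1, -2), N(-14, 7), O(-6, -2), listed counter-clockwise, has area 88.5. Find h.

-6

The doubled signed area Σ (x_i y_{i+1} − x_{i+1} y_i) is linear in h.
With h=0 it equals 105; the coefficient of h is -12 (from the two edges through J).
So -12·h + 105 = 2·88.5 = 177 ⇒ h = -6.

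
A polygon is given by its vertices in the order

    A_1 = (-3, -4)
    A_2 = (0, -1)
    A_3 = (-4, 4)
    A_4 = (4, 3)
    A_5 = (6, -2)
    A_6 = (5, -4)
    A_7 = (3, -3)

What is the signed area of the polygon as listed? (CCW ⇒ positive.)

Apply the shoelace (surveyor's) formula: 2A = Σ (x_i·y_{i+1} − x_{i+1}·y_i), indices taken mod 7.
Σ = (3) + (-4) + (-28) + (-26) + (-14) + (-3) + (-21) = -93
Signed area = Σ/2 = -46.5 (negative ⇒ clockwise traversal).

-46.5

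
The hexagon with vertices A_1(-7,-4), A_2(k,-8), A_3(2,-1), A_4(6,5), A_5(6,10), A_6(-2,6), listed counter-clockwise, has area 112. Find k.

Write out the shoelace sum; only the two edges meeting at A_2 involve k:
2·Area = [((-7)·(-8) − k·(-4)) + (k·(-1) − 2·(-8))] + 152
       = 3·k + 224 = 224
⇒ k = 0.

0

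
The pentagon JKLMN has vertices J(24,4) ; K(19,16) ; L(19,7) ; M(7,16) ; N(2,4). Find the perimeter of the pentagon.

72

|JK| = √((-5)² + (12)²) = √169 = 13
|KL| = √((0)² + (-9)²) = √81 = 9
|LM| = √((-12)² + (9)²) = √225 = 15
|MN| = √((-5)² + (-12)²) = √169 = 13
|NJ| = √((22)² + (0)²) = √484 = 22
Perimeter = 13 + 9 + 15 + 13 + 22 = 72.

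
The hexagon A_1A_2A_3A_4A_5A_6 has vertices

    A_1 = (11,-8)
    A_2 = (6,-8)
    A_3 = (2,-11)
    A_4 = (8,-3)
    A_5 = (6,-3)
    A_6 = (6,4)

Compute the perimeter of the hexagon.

42

|A_1A_2| = √((-5)² + (0)²) = √25 = 5
|A_2A_3| = √((-4)² + (-3)²) = √25 = 5
|A_3A_4| = √((6)² + (8)²) = √100 = 10
|A_4A_5| = √((-2)² + (0)²) = √4 = 2
|A_5A_6| = √((0)² + (7)²) = √49 = 7
|A_6A_1| = √((5)² + (-12)²) = √169 = 13
Perimeter = 5 + 5 + 10 + 2 + 7 + 13 = 42.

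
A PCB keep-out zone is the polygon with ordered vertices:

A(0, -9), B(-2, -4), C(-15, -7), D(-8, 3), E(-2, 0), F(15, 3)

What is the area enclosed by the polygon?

Σ = (-18) + (-46) + (-101) + (6) + (-6) + (-135) = -300
Area = |Σ|/2 = 150.

150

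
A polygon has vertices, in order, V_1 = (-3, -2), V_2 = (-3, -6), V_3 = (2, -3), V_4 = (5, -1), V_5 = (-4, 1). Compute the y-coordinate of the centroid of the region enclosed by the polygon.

Apply the surveyor's formula. First the cross-terms c_i = x_i·y_{i+1} − x_{i+1}·y_i:
  12, 21, 13, 1, 11  ⇒  2A = 58, A = 29.
Then Σ (y_i + y_{i+1})·c_i = -348, so ȳ = -348 / (6·29) = -2.

-2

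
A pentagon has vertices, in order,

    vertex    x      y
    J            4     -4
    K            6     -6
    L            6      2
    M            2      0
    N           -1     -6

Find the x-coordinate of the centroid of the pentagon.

Apply the surveyor's formula. First the cross-terms c_i = x_i·y_{i+1} − x_{i+1}·y_i:
  0, 48, -4, -12, 28  ⇒  2A = 60, A = 30.
Then Σ (x_i + x_{i+1})·c_i = 616, so x̄ = 616 / (6·30) = 154/45.

154/45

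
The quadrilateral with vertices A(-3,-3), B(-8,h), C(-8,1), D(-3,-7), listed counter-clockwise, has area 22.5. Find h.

6

The doubled signed area Σ (x_i y_{i+1} − x_{i+1} y_i) is linear in h.
With h=0 it equals 15; the coefficient of h is 5 (from the two edges through B).
So 5·h + 15 = 2·22.5 = 45 ⇒ h = 6.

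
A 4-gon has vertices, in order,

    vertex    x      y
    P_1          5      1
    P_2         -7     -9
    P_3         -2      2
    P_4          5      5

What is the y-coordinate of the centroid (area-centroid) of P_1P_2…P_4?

-134/165

Apply the surveyor's formula. First the cross-terms c_i = x_i·y_{i+1} − x_{i+1}·y_i:
  -38, -32, -20, -20  ⇒  2A = -110, A = -55.
Then Σ (y_i + y_{i+1})·c_i = 268, so ȳ = 268 / (6·(-55)) = -134/165.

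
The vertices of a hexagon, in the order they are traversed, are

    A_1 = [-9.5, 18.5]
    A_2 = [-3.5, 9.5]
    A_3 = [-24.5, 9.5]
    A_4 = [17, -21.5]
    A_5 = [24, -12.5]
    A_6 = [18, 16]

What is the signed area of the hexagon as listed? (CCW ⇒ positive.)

Apply the surveyor's formula: 2A = Σ (x_i·y_{i+1} − x_{i+1}·y_i), indices taken mod 6.
A_1→A_2: (-9.5)(9.5) − (-3.5)(18.5) = -25.5
A_2→A_3: (-3.5)(9.5) − (-24.5)(9.5) = 199.5
A_3→A_4: (-24.5)(-21.5) − (17)(9.5) = 365.25
A_4→A_5: (17)(-12.5) − (24)(-21.5) = 303.5
A_5→A_6: (24)(16) − (18)(-12.5) = 609
A_6→A_1: (18)(18.5) − (-9.5)(16) = 485
Σ = 1936.75
Signed area = Σ/2 = 968.375 (positive ⇒ counter-clockwise traversal).

968.375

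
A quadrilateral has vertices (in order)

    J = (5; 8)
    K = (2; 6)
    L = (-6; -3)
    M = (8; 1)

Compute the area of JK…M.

60.5

Apply the surveyor's formula: 2A = Σ (x_i·y_{i+1} − x_{i+1}·y_i), indices taken mod 4.
J→K: (5)(6) − (2)(8) = 14
K→L: (2)(-3) − (-6)(6) = 30
L→M: (-6)(1) − (8)(-3) = 18
M→J: (8)(8) − (5)(1) = 59
Σ = 121
Area = |Σ|/2 = 60.5.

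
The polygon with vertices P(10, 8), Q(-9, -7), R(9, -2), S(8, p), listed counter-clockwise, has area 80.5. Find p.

2

The doubled signed area Σ (x_i y_{i+1} − x_{i+1} y_i) is linear in p.
With p=0 it equals 163; the coefficient of p is -1 (from the two edges through S).
So -1·p + 163 = 2·80.5 = 161 ⇒ p = 2.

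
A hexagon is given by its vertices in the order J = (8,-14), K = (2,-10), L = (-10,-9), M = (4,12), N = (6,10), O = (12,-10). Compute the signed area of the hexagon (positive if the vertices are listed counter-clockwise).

-277

Apply the shoelace (surveyor's) formula: 2A = Σ (x_i·y_{i+1} − x_{i+1}·y_i), indices taken mod 6.
Σ = (-52) + (-118) + (-84) + (-32) + (-180) + (-88) = -554
Signed area = Σ/2 = -277 (negative ⇒ clockwise traversal).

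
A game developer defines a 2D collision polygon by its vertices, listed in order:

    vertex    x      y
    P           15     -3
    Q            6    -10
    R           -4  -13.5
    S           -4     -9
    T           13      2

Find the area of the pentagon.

115.5

Σ = (-132) + (-121) + (-18) + (109) + (-69) = -231
Area = |Σ|/2 = 115.5.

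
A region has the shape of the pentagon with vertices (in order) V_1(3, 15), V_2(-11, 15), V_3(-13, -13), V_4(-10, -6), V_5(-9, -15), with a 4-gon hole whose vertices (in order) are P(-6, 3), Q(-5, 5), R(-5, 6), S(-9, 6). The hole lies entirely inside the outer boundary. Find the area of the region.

244.5

Outer boundary:
Apply Gauss's area formula: 2A = Σ (x_i·y_{i+1} − x_{i+1}·y_i), indices taken mod 5.
Cross-terms: 210, 338, -52, 96, -90  ⇒  Σ = 502
Area = |Σ|/2 = 251.
Hole:
P→Q: (-6)(5) − (-5)(3) = -15
Q→R: (-5)(6) − (-5)(5) = -5
R→S: (-5)(6) − (-9)(6) = 24
S→P: (-9)(3) − (-6)(6) = 9
Σ = 13
Area = |Σ|/2 = 6.5.
Net area = 251 − 6.5 = 244.5.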